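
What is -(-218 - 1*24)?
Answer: 242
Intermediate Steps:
-(-218 - 1*24) = -(-218 - 24) = -1*(-242) = 242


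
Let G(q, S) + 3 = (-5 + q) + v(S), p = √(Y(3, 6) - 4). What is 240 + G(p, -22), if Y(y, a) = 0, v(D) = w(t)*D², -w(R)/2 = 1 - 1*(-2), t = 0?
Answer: -2672 + 2*I ≈ -2672.0 + 2.0*I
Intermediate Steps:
w(R) = -6 (w(R) = -2*(1 - 1*(-2)) = -2*(1 + 2) = -2*3 = -6)
v(D) = -6*D²
p = 2*I (p = √(0 - 4) = √(-4) = 2*I ≈ 2.0*I)
G(q, S) = -8 + q - 6*S² (G(q, S) = -3 + ((-5 + q) - 6*S²) = -3 + (-5 + q - 6*S²) = -8 + q - 6*S²)
240 + G(p, -22) = 240 + (-8 + 2*I - 6*(-22)²) = 240 + (-8 + 2*I - 6*484) = 240 + (-8 + 2*I - 2904) = 240 + (-2912 + 2*I) = -2672 + 2*I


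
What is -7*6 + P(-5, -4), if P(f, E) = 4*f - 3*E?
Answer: -50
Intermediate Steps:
P(f, E) = -3*E + 4*f
-7*6 + P(-5, -4) = -7*6 + (-3*(-4) + 4*(-5)) = -42 + (12 - 20) = -42 - 8 = -50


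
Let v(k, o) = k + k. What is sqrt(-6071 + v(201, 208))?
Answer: I*sqrt(5669) ≈ 75.293*I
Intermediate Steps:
v(k, o) = 2*k
sqrt(-6071 + v(201, 208)) = sqrt(-6071 + 2*201) = sqrt(-6071 + 402) = sqrt(-5669) = I*sqrt(5669)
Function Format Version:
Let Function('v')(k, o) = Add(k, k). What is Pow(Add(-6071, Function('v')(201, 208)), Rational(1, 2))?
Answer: Mul(I, Pow(5669, Rational(1, 2))) ≈ Mul(75.293, I)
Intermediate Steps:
Function('v')(k, o) = Mul(2, k)
Pow(Add(-6071, Function('v')(201, 208)), Rational(1, 2)) = Pow(Add(-6071, Mul(2, 201)), Rational(1, 2)) = Pow(Add(-6071, 402), Rational(1, 2)) = Pow(-5669, Rational(1, 2)) = Mul(I, Pow(5669, Rational(1, 2)))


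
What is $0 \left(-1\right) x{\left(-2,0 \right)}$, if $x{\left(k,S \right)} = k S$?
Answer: $0$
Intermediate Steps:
$x{\left(k,S \right)} = S k$
$0 \left(-1\right) x{\left(-2,0 \right)} = 0 \left(-1\right) 0 \left(-2\right) = 0 \cdot 0 = 0$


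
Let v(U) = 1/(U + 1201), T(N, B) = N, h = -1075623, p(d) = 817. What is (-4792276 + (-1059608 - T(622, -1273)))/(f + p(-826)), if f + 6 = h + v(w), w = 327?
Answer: 8942629168/1642312735 ≈ 5.4451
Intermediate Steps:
v(U) = 1/(1201 + U)
f = -1643561111/1528 (f = -6 + (-1075623 + 1/(1201 + 327)) = -6 + (-1075623 + 1/1528) = -6 - 1643551943/1528 = -1643561111/1528 ≈ -1.0756e+6)
(-4792276 + (-1059608 - T(622, -1273)))/(f + p(-826)) = (-4792276 + (-1059608 - 1*622))/(-1643561111/1528 + 817) = (-4792276 + (-1059608 - 622))/(-1642312735/1528) = (-4792276 - 1060230)*(-1528/1642312735) = -5852506*(-1528/1642312735) = 8942629168/1642312735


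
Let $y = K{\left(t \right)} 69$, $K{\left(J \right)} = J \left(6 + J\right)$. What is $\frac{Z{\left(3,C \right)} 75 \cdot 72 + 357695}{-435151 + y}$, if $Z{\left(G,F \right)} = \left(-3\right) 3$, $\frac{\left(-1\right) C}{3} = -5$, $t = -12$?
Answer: $- \frac{309095}{430183} \approx -0.71852$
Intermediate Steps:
$C = 15$ ($C = \left(-3\right) \left(-5\right) = 15$)
$Z{\left(G,F \right)} = -9$
$y = 4968$ ($y = - 12 \left(6 - 12\right) 69 = \left(-12\right) \left(-6\right) 69 = 72 \cdot 69 = 4968$)
$\frac{Z{\left(3,C \right)} 75 \cdot 72 + 357695}{-435151 + y} = \frac{\left(-9\right) 75 \cdot 72 + 357695}{-435151 + 4968} = \frac{\left(-675\right) 72 + 357695}{-430183} = \left(-48600 + 357695\right) \left(- \frac{1}{430183}\right) = 309095 \left(- \frac{1}{430183}\right) = - \frac{309095}{430183}$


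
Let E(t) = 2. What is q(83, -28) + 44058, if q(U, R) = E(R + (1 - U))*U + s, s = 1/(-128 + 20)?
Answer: 4776191/108 ≈ 44224.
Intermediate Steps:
s = -1/108 (s = 1/(-108) = -1/108 ≈ -0.0092593)
q(U, R) = -1/108 + 2*U (q(U, R) = 2*U - 1/108 = -1/108 + 2*U)
q(83, -28) + 44058 = (-1/108 + 2*83) + 44058 = (-1/108 + 166) + 44058 = 17927/108 + 44058 = 4776191/108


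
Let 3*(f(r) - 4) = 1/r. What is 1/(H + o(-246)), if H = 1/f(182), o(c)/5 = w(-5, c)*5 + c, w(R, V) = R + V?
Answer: -2185/16397879 ≈ -0.00013325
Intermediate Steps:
f(r) = 4 + 1/(3*r)
o(c) = -125 + 30*c (o(c) = 5*((-5 + c)*5 + c) = 5*((-25 + 5*c) + c) = 5*(-25 + 6*c) = -125 + 30*c)
H = 546/2185 (H = 1/(4 + (⅓)/182) = 1/(4 + (⅓)*(1/182)) = 1/(4 + 1/546) = 1/(2185/546) = 546/2185 ≈ 0.24989)
1/(H + o(-246)) = 1/(546/2185 + (-125 + 30*(-246))) = 1/(546/2185 + (-125 - 7380)) = 1/(546/2185 - 7505) = 1/(-16397879/2185) = -2185/16397879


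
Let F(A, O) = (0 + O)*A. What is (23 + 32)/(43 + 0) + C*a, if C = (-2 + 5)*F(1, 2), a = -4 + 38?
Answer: 8827/43 ≈ 205.28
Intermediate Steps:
F(A, O) = A*O (F(A, O) = O*A = A*O)
a = 34
C = 6 (C = (-2 + 5)*(1*2) = 3*2 = 6)
(23 + 32)/(43 + 0) + C*a = (23 + 32)/(43 + 0) + 6*34 = 55/43 + 204 = 8827/43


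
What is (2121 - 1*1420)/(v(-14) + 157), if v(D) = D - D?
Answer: 701/157 ≈ 4.4650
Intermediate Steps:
v(D) = 0
(2121 - 1*1420)/(v(-14) + 157) = (2121 - 1*1420)/(0 + 157) = (2121 - 1420)/157 = 701*(1/157) = 701/157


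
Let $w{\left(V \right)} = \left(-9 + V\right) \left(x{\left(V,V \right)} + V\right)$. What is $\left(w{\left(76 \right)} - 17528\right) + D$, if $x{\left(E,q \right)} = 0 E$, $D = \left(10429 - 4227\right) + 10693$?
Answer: $4459$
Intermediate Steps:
$D = 16895$ ($D = 6202 + 10693 = 16895$)
$x{\left(E,q \right)} = 0$
$w{\left(V \right)} = V \left(-9 + V\right)$ ($w{\left(V \right)} = \left(-9 + V\right) \left(0 + V\right) = \left(-9 + V\right) V = V \left(-9 + V\right)$)
$\left(w{\left(76 \right)} - 17528\right) + D = \left(76 \left(-9 + 76\right) - 17528\right) + 16895 = \left(76 \cdot 67 - 17528\right) + 16895 = \left(5092 - 17528\right) + 16895 = -12436 + 16895 = 4459$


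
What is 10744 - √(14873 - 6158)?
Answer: 10744 - √8715 ≈ 10651.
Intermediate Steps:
10744 - √(14873 - 6158) = 10744 - √8715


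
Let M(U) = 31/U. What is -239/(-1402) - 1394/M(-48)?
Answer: 93818033/43462 ≈ 2158.6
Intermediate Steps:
-239/(-1402) - 1394/M(-48) = -239/(-1402) - 1394/(31/(-48)) = -239*(-1/1402) - 1394/(31*(-1/48)) = 239/1402 - 1394/(-31/48) = 239/1402 - 1394*(-48/31) = 239/1402 + 66912/31 = 93818033/43462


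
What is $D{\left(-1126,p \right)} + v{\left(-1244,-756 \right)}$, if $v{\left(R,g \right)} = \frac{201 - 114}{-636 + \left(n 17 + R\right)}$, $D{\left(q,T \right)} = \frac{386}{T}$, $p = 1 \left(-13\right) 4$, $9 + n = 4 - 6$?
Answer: $- \frac{10287}{1378} \approx -7.4652$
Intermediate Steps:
$n = -11$ ($n = -9 + \left(4 - 6\right) = -9 - 2 = -11$)
$p = -52$ ($p = \left(-13\right) 4 = -52$)
$v{\left(R,g \right)} = \frac{87}{-823 + R}$ ($v{\left(R,g \right)} = \frac{201 - 114}{-636 + \left(\left(-11\right) 17 + R\right)} = \frac{87}{-636 + \left(-187 + R\right)} = \frac{87}{-823 + R}$)
$D{\left(-1126,p \right)} + v{\left(-1244,-756 \right)} = \frac{386}{-52} + \frac{87}{-823 - 1244} = 386 \left(- \frac{1}{52}\right) + \frac{87}{-2067} = - \frac{193}{26} + 87 \left(- \frac{1}{2067}\right) = - \frac{193}{26} - \frac{29}{689} = - \frac{10287}{1378}$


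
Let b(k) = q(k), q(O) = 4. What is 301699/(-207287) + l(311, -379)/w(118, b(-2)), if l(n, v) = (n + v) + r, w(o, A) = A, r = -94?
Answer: -17393645/414574 ≈ -41.955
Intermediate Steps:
b(k) = 4
l(n, v) = -94 + n + v (l(n, v) = (n + v) - 94 = -94 + n + v)
301699/(-207287) + l(311, -379)/w(118, b(-2)) = 301699/(-207287) + (-94 + 311 - 379)/4 = 301699*(-1/207287) - 162*¼ = -301699/207287 - 81/2 = -17393645/414574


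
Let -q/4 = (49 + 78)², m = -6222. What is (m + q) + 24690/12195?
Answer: -57508348/813 ≈ -70736.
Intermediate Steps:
q = -64516 (q = -4*(49 + 78)² = -4*127² = -4*16129 = -64516)
(m + q) + 24690/12195 = (-6222 - 64516) + 24690/12195 = -70738 + 24690*(1/12195) = -70738 + 1646/813 = -57508348/813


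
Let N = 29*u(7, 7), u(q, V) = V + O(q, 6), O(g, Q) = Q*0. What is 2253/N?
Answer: 2253/203 ≈ 11.099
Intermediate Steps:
O(g, Q) = 0
u(q, V) = V (u(q, V) = V + 0 = V)
N = 203 (N = 29*7 = 203)
2253/N = 2253/203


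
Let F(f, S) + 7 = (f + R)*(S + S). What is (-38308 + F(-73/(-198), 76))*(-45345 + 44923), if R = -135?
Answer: 2455667374/99 ≈ 2.4805e+7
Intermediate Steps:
F(f, S) = -7 + 2*S*(-135 + f) (F(f, S) = -7 + (f - 135)*(S + S) = -7 + (-135 + f)*(2*S) = -7 + 2*S*(-135 + f))
(-38308 + F(-73/(-198), 76))*(-45345 + 44923) = (-38308 + (-7 - 270*76 + 2*76*(-73/(-198))))*(-45345 + 44923) = (-38308 + (-7 - 20520 + 2*76*(-73*(-1/198))))*(-422) = (-38308 + (-7 - 20520 + 2*76*(73/198)))*(-422) = (-38308 + (-7 - 20520 + 5548/99))*(-422) = (-38308 - 2026625/99)*(-422) = -5819117/99*(-422) = 2455667374/99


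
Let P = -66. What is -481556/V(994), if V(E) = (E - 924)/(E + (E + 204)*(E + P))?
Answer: -267922830164/35 ≈ -7.6549e+9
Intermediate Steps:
V(E) = (-924 + E)/(E + (-66 + E)*(204 + E)) (V(E) = (E - 924)/(E + (E + 204)*(E - 66)) = (-924 + E)/(E + (204 + E)*(-66 + E)) = (-924 + E)/(E + (-66 + E)*(204 + E)))
-481556/V(994) = -481556*(-13464 + 994² + 139*994)/(-924 + 994) = -481556/(70/(-13464 + 988036 + 138166)) = -481556/(70/1112738) = -481556/((1/1112738)*70) = -481556/35/556369 = -481556*556369/35 = -267922830164/35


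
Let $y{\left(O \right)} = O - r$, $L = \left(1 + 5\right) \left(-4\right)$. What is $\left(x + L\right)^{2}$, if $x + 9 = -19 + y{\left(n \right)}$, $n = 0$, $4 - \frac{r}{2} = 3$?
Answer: $2916$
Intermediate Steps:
$r = 2$ ($r = 8 - 6 = 2$)
$L = -24$ ($L = 6 \left(-4\right) = -24$)
$y{\left(O \right)} = -2 + O$ ($y{\left(O \right)} = O - 2 = -2 + O$)
$x = -30$ ($x = -9 + \left(-19 + \left(-2 + 0\right)\right) = -9 - 21 = -30$)
$\left(x + L\right)^{2} = \left(-30 - 24\right)^{2} = \left(-54\right)^{2} = 2916$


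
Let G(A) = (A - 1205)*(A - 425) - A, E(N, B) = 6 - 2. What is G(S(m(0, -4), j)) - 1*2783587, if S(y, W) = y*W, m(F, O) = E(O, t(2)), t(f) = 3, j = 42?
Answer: -2517246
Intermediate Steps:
E(N, B) = 4
m(F, O) = 4
S(y, W) = W*y
G(A) = -A + (-1205 + A)*(-425 + A) (G(A) = (-1205 + A)*(-425 + A) - A = -A + (-1205 + A)*(-425 + A))
G(S(m(0, -4), j)) - 1*2783587 = (512125 + (42*4)**2 - 68502*4) - 1*2783587 = (512125 + 168**2 - 1631*168) - 2783587 = (512125 + 28224 - 274008) - 2783587 = 266341 - 2783587 = -2517246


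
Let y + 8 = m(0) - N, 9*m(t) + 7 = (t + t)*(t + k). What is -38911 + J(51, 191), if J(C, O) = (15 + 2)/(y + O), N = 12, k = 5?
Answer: -59611499/1532 ≈ -38911.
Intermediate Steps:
m(t) = -7/9 + 2*t*(5 + t)/9 (m(t) = -7/9 + ((t + t)*(t + 5))/9 = -7/9 + ((2*t)*(5 + t))/9 = -7/9 + (2*t*(5 + t))/9 = -7/9 + 2*t*(5 + t)/9)
y = -187/9 (y = -8 + ((-7/9 + (2/9)*0**2 + (10/9)*0) - 1*12) = -8 + ((-7/9 + (2/9)*0 + 0) - 12) = -8 + ((-7/9 + 0 + 0) - 12) = -8 + (-7/9 - 12) = -8 - 115/9 = -187/9 ≈ -20.778)
J(C, O) = 17/(-187/9 + O) (J(C, O) = (15 + 2)/(-187/9 + O) = 17/(-187/9 + O))
-38911 + J(51, 191) = -38911 + 153/(-187 + 9*191) = -38911 + 153/(-187 + 1719) = -38911 + 153/1532 = -59611499/1532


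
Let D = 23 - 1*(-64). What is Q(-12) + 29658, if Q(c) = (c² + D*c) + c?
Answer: 28746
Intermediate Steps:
D = 87 (D = 23 + 64 = 87)
Q(c) = c² + 88*c (Q(c) = (c² + 87*c) + c = c² + 88*c)
Q(-12) + 29658 = -12*(88 - 12) + 29658 = -12*76 + 29658 = -912 + 29658 = 28746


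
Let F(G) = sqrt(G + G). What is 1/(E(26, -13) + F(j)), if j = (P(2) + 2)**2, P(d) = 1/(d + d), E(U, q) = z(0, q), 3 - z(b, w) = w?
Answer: 128/1967 - 18*sqrt(2)/1967 ≈ 0.052132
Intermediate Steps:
z(b, w) = 3 - w
E(U, q) = 3 - q
P(d) = 1/(2*d)
j = 81/16 (j = ((1/2)/2 + 2)**2 = ((1/2)*(1/2) + 2)**2 = (1/4 + 2)**2 = (9/4)**2 = 81/16 ≈ 5.0625)
F(G) = sqrt(2)*sqrt(G) (F(G) = sqrt(2*G) = sqrt(2)*sqrt(G))
1/(E(26, -13) + F(j)) = 1/((3 - 1*(-13)) + sqrt(2)*sqrt(81/16)) = 1/((3 + 13) + sqrt(2)*(9/4)) = 1/(16 + 9*sqrt(2)/4)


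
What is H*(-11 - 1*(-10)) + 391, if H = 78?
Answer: 313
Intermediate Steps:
H*(-11 - 1*(-10)) + 391 = 78*(-11 - 1*(-10)) + 391 = 78*(-11 + 10) + 391 = 78*(-1) + 391 = -78 + 391 = 313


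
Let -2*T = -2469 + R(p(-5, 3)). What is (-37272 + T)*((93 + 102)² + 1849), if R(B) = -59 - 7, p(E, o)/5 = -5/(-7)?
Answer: -1435643433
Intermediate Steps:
p(E, o) = 25/7 (p(E, o) = 5*(-5/(-7)) = 5*(-5*(-⅐)) = 5*(5/7) = 25/7)
R(B) = -66
T = 2535/2 (T = -(-2469 - 66)/2 = -½*(-2535) = 2535/2 ≈ 1267.5)
(-37272 + T)*((93 + 102)² + 1849) = (-37272 + 2535/2)*((93 + 102)² + 1849) = -72009*(195² + 1849)/2 = -72009*(38025 + 1849)/2 = -72009/2*39874 = -1435643433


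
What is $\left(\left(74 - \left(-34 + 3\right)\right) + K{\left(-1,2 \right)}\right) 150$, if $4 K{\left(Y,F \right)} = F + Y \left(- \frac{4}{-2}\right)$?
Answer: $15750$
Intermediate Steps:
$K{\left(Y,F \right)} = \frac{Y}{2} + \frac{F}{4}$ ($K{\left(Y,F \right)} = \frac{F + Y \left(- \frac{4}{-2}\right)}{4} = \frac{F + Y \left(\left(-4\right) \left(- \frac{1}{2}\right)\right)}{4} = \frac{F + Y 2}{4} = \frac{F + 2 Y}{4} = \frac{Y}{2} + \frac{F}{4}$)
$\left(\left(74 - \left(-34 + 3\right)\right) + K{\left(-1,2 \right)}\right) 150 = \left(\left(74 - \left(-34 + 3\right)\right) + \left(\frac{1}{2} \left(-1\right) + \frac{1}{4} \cdot 2\right)\right) 150 = \left(\left(74 - -31\right) + \left(- \frac{1}{2} + \frac{1}{2}\right)\right) 150 = \left(\left(74 + 31\right) + 0\right) 150 = \left(105 + 0\right) 150 = 105 \cdot 150 = 15750$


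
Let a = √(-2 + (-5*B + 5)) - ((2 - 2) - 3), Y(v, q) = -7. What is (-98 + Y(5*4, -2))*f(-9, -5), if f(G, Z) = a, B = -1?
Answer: -315 - 210*√2 ≈ -611.98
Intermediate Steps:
a = 3 + 2*√2 (a = √(-2 + (-5*(-1) + 5)) - ((2 - 2) - 3) = √(-2 + (5 + 5)) - (0 - 3) = √(-2 + 10) - 1*(-3) = √8 + 3 = 2*√2 + 3 = 3 + 2*√2 ≈ 5.8284)
f(G, Z) = 3 + 2*√2
(-98 + Y(5*4, -2))*f(-9, -5) = (-98 - 7)*(3 + 2*√2) = -105*(3 + 2*√2) = -315 - 210*√2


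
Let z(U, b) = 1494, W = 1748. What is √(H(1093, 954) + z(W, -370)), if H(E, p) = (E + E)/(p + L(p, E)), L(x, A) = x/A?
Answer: √45273541246822/173946 ≈ 38.682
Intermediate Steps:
H(E, p) = 2*E/(p + p/E) (H(E, p) = (E + E)/(p + p/E) = (2*E)/(p + p/E) = 2*E/(p + p/E))
√(H(1093, 954) + z(W, -370)) = √(2*1093²/(954*(1 + 1093)) + 1494) = √(2*1194649*(1/954)/1094 + 1494) = √(2*1194649*(1/954)*(1/1094) + 1494) = √(1194649/521838 + 1494) = √(780820621/521838) = √45273541246822/173946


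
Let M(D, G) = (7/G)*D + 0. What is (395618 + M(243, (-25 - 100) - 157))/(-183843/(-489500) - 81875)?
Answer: -827422431250/171240776989 ≈ -4.8319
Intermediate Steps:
M(D, G) = 7*D/G (M(D, G) = 7*D/G + 0 = 7*D/G)
(395618 + M(243, (-25 - 100) - 157))/(-183843/(-489500) - 81875) = (395618 + 7*243/((-25 - 100) - 157))/(-183843/(-489500) - 81875) = (395618 + 7*243/(-125 - 157))/(-183843*(-1/489500) - 81875) = (395618 + 7*243/(-282))/(16713/44500 - 81875) = (395618 + 7*243*(-1/282))/(-3643420787/44500) = (395618 - 567/94)*(-44500/3643420787) = (37187525/94)*(-44500/3643420787) = -827422431250/171240776989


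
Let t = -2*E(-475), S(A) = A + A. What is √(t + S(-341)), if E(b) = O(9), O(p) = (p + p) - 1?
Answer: 2*I*√179 ≈ 26.758*I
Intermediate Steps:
S(A) = 2*A
O(p) = -1 + 2*p (O(p) = 2*p - 1 = -1 + 2*p)
E(b) = 17 (E(b) = -1 + 2*9 = -1 + 18 = 17)
t = -34 (t = -2*17 = -34)
√(t + S(-341)) = √(-34 + 2*(-341)) = √(-34 - 682) = √(-716) = 2*I*√179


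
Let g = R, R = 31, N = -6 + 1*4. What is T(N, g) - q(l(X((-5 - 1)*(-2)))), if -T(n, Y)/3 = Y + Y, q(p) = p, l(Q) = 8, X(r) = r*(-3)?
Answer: -194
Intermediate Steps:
X(r) = -3*r
N = -2 (N = -6 + 4 = -2)
g = 31
T(n, Y) = -6*Y (T(n, Y) = -3*(Y + Y) = -6*Y)
T(N, g) - q(l(X((-5 - 1)*(-2)))) = -6*31 - 1*8 = -186 - 8 = -194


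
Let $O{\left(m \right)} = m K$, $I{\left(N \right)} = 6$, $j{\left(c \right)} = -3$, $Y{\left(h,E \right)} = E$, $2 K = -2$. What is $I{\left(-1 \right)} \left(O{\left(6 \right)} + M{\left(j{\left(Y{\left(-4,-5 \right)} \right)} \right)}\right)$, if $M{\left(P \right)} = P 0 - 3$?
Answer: $-54$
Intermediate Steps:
$K = -1$ ($K = \frac{1}{2} \left(-2\right) = -1$)
$M{\left(P \right)} = -3$ ($M{\left(P \right)} = 0 - 3 = -3$)
$O{\left(m \right)} = - m$ ($O{\left(m \right)} = m \left(-1\right) = - m$)
$I{\left(-1 \right)} \left(O{\left(6 \right)} + M{\left(j{\left(Y{\left(-4,-5 \right)} \right)} \right)}\right) = 6 \left(\left(-1\right) 6 - 3\right) = 6 \left(-6 - 3\right) = 6 \left(-9\right) = -54$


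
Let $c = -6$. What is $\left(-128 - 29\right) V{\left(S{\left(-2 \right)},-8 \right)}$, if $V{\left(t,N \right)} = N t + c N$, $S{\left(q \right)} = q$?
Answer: $-10048$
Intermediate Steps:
$V{\left(t,N \right)} = - 6 N + N t$ ($V{\left(t,N \right)} = N t - 6 N = - 6 N + N t$)
$\left(-128 - 29\right) V{\left(S{\left(-2 \right)},-8 \right)} = \left(-128 - 29\right) \left(- 8 \left(-6 - 2\right)\right) = - 157 \left(\left(-8\right) \left(-8\right)\right) = \left(-157\right) 64 = -10048$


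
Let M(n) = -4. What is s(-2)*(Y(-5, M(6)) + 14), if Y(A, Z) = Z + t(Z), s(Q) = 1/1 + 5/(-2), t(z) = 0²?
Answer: -15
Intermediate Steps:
t(z) = 0
s(Q) = -3/2 (s(Q) = 1*1 + 5*(-½) = 1 - 5/2 = -3/2)
Y(A, Z) = Z (Y(A, Z) = Z + 0 = Z)
s(-2)*(Y(-5, M(6)) + 14) = -3*(-4 + 14)/2 = -3/2*10 = -15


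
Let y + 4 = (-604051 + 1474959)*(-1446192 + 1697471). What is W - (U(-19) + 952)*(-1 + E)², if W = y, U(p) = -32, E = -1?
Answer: 218840887648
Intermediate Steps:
y = 218840891328 (y = -4 + (-604051 + 1474959)*(-1446192 + 1697471) = -4 + 870908*251279 = -4 + 218840891332 = 218840891328)
W = 218840891328
W - (U(-19) + 952)*(-1 + E)² = 218840891328 - (-32 + 952)*(-1 - 1)² = 218840891328 - 920*(-2)² = 218840891328 - 920*4 = 218840891328 - 1*3680 = 218840891328 - 3680 = 218840887648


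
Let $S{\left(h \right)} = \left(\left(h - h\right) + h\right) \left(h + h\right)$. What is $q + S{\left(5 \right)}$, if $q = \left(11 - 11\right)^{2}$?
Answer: $50$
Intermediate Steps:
$S{\left(h \right)} = 2 h^{2}$ ($S{\left(h \right)} = \left(0 + h\right) 2 h = h 2 h = 2 h^{2}$)
$q = 0$ ($q = 0^{2} = 0$)
$q + S{\left(5 \right)} = 0 + 2 \cdot 5^{2} = 0 + 2 \cdot 25 = 0 + 50 = 50$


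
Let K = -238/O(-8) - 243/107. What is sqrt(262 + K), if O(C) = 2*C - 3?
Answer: sqrt(1125255335)/2033 ≈ 16.500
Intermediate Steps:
O(C) = -3 + 2*C
K = 20849/2033 (K = -238/(-3 + 2*(-8)) - 243/107 = -238/(-3 - 16) - 243*1/107 = -238/(-19) - 243/107 = -238*(-1/19) - 243/107 = 238/19 - 243/107 = 20849/2033 ≈ 10.255)
sqrt(262 + K) = sqrt(262 + 20849/2033) = sqrt(553495/2033) = sqrt(1125255335)/2033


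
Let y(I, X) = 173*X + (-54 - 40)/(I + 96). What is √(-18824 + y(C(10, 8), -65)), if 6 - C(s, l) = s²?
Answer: 2*I*√7529 ≈ 173.54*I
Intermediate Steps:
C(s, l) = 6 - s²
y(I, X) = -94/(96 + I) + 173*X (y(I, X) = 173*X - 94/(96 + I) = -94/(96 + I) + 173*X)
√(-18824 + y(C(10, 8), -65)) = √(-18824 + (-94 + 16608*(-65) + 173*(6 - 1*10²)*(-65))/(96 + (6 - 1*10²))) = √(-18824 + (-94 - 1079520 + 173*(6 - 1*100)*(-65))/(96 + (6 - 1*100))) = √(-18824 + (-94 - 1079520 + 173*(6 - 100)*(-65))/(96 + (6 - 100))) = √(-18824 + (-94 - 1079520 + 173*(-94)*(-65))/(96 - 94)) = √(-18824 + (-94 - 1079520 + 1057030)/2) = √(-18824 + (½)*(-22584)) = √(-18824 - 11292) = √(-30116) = 2*I*√7529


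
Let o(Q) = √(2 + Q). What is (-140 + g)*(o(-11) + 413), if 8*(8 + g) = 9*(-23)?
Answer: -574483/8 - 4173*I/8 ≈ -71810.0 - 521.63*I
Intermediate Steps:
g = -271/8 (g = -8 + (9*(-23))/8 = -8 + (⅛)*(-207) = -8 - 207/8 = -271/8 ≈ -33.875)
(-140 + g)*(o(-11) + 413) = (-140 - 271/8)*(√(2 - 11) + 413) = -1391*(√(-9) + 413)/8 = -1391*(3*I + 413)/8 = -1391*(413 + 3*I)/8 = -574483/8 - 4173*I/8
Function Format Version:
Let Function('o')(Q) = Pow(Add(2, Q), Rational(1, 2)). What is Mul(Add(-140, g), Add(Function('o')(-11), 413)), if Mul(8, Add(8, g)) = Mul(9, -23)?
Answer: Add(Rational(-574483, 8), Mul(Rational(-4173, 8), I)) ≈ Add(-71810., Mul(-521.63, I))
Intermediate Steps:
g = Rational(-271, 8) (g = Add(-8, Mul(Rational(1, 8), Mul(9, -23))) = Add(-8, Mul(Rational(1, 8), -207)) = Add(-8, Rational(-207, 8)) = Rational(-271, 8) ≈ -33.875)
Mul(Add(-140, g), Add(Function('o')(-11), 413)) = Mul(Add(-140, Rational(-271, 8)), Add(Pow(Add(2, -11), Rational(1, 2)), 413)) = Mul(Rational(-1391, 8), Add(Pow(-9, Rational(1, 2)), 413)) = Mul(Rational(-1391, 8), Add(Mul(3, I), 413)) = Mul(Rational(-1391, 8), Add(413, Mul(3, I))) = Add(Rational(-574483, 8), Mul(Rational(-4173, 8), I))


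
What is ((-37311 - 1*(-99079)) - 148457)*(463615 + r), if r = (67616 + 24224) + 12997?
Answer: -49278535428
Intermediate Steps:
r = 104837 (r = 91840 + 12997 = 104837)
((-37311 - 1*(-99079)) - 148457)*(463615 + r) = ((-37311 - 1*(-99079)) - 148457)*(463615 + 104837) = ((-37311 + 99079) - 148457)*568452 = (61768 - 148457)*568452 = -86689*568452 = -49278535428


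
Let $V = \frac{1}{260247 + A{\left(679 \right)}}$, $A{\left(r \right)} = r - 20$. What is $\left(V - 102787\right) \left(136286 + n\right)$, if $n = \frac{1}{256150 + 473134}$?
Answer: $- \frac{2665447838147462808725}{190274571304} \approx -1.4008 \cdot 10^{10}$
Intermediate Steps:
$A{\left(r \right)} = -20 + r$ ($A{\left(r \right)} = r - 20 = -20 + r$)
$n = \frac{1}{729284} \approx 1.3712 \cdot 10^{-6}$
$V = \frac{1}{260906}$ ($V = \frac{1}{260247 + \left(-20 + 679\right)} = \frac{1}{260247 + 659} = \frac{1}{260906} \approx 3.8328 \cdot 10^{-6}$)
$\left(V - 102787\right) \left(136286 + n\right) = \left(\frac{1}{260906} - 102787\right) \left(136286 + \frac{1}{729284}\right) = \left(- \frac{26817745021}{260906}\right) \frac{99391199225}{729284} = - \frac{2665447838147462808725}{190274571304}$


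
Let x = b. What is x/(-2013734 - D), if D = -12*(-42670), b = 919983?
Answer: -919983/2525774 ≈ -0.36424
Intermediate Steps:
D = 512040
x = 919983
x/(-2013734 - D) = 919983/(-2013734 - 1*512040) = 919983/(-2013734 - 512040) = 919983/(-2525774) = 919983*(-1/2525774) = -919983/2525774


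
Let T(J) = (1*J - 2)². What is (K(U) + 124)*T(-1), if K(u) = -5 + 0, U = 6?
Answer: 1071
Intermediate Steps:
T(J) = (-2 + J)² (T(J) = (J - 2)² = (-2 + J)²)
K(u) = -5
(K(U) + 124)*T(-1) = (-5 + 124)*(-2 - 1)² = 119*(-3)² = 119*9 = 1071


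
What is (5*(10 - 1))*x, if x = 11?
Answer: 495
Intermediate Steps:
(5*(10 - 1))*x = (5*(10 - 1))*11 = (5*9)*11 = 45*11 = 495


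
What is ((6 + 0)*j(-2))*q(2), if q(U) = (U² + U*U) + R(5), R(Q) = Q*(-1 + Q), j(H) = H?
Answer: -336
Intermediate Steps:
q(U) = 20 + 2*U² (q(U) = (U² + U*U) + 5*(-1 + 5) = (U² + U²) + 5*4 = 2*U² + 20 = 20 + 2*U²)
((6 + 0)*j(-2))*q(2) = ((6 + 0)*(-2))*(20 + 2*2²) = (6*(-2))*(20 + 2*4) = -12*(20 + 8) = -12*28 = -336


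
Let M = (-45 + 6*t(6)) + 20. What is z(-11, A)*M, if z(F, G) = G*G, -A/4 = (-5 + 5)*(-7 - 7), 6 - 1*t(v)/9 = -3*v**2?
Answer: 0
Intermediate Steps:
t(v) = 54 + 27*v**2 (t(v) = 54 - (-27)*v**2 = 54 + 27*v**2)
A = 0 (A = -4*(-5 + 5)*(-7 - 7) = -0*(-14) = -4*0 = 0)
z(F, G) = G**2
M = 6131 (M = (-45 + 6*(54 + 27*6**2)) + 20 = (-45 + 6*(54 + 27*36)) + 20 = (-45 + 6*(54 + 972)) + 20 = (-45 + 6*1026) + 20 = (-45 + 6156) + 20 = 6111 + 20 = 6131)
z(-11, A)*M = 0**2*6131 = 0*6131 = 0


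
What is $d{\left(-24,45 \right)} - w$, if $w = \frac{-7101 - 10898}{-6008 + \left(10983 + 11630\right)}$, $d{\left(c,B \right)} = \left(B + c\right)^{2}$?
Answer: $\frac{179044}{405} \approx 442.08$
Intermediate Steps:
$w = - \frac{439}{405}$ ($w = - \frac{17999}{-6008 + 22613} = - \frac{17999}{16605} = \left(-17999\right) \frac{1}{16605} = - \frac{439}{405} \approx -1.084$)
$d{\left(-24,45 \right)} - w = \left(45 - 24\right)^{2} - - \frac{439}{405} = 21^{2} + \frac{439}{405} = 441 + \frac{439}{405} = \frac{179044}{405}$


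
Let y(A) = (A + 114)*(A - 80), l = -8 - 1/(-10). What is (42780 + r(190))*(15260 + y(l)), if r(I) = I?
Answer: 2549758157/10 ≈ 2.5498e+8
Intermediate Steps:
l = -79/10 (l = -8 - 1*(-⅒) = -8 + ⅒ = -79/10 ≈ -7.9000)
y(A) = (-80 + A)*(114 + A) (y(A) = (114 + A)*(-80 + A) = (-80 + A)*(114 + A))
(42780 + r(190))*(15260 + y(l)) = (42780 + 190)*(15260 + (-9120 + (-79/10)² + 34*(-79/10))) = 42970*(15260 + (-9120 + 6241/100 - 1343/5)) = 42970*(15260 - 932619/100) = 42970*(593381/100) = 2549758157/10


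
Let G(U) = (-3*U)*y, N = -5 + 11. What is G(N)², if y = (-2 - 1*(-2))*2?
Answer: 0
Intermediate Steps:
y = 0 (y = (-2 + 2)*2 = 0*2 = 0)
N = 6
G(U) = 0 (G(U) = -3*U*0 = 0)
G(N)² = 0² = 0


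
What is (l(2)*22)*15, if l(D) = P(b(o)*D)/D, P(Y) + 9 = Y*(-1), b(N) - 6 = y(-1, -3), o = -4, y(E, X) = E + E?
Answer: -2805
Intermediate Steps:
y(E, X) = 2*E
b(N) = 4 (b(N) = 6 + 2*(-1) = 6 - 2 = 4)
P(Y) = -9 - Y (P(Y) = -9 + Y*(-1) = -9 - Y)
l(D) = (-9 - 4*D)/D
(l(2)*22)*15 = ((-4 - 9/2)*22)*15 = -17/2*22*15 = -187*15 = -2805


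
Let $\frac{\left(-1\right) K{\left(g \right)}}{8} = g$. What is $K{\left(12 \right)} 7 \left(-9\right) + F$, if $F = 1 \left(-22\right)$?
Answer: $6026$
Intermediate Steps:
$F = -22$
$K{\left(g \right)} = - 8 g$
$K{\left(12 \right)} 7 \left(-9\right) + F = \left(-8\right) 12 \cdot 7 \left(-9\right) - 22 = \left(-96\right) \left(-63\right) - 22 = 6048 - 22 = 6026$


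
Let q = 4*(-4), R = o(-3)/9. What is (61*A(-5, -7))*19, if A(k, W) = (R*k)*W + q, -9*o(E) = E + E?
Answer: -419558/27 ≈ -15539.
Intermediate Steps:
o(E) = -2*E/9 (o(E) = -(E + E)/9 = -2*E/9)
R = 2/27 (R = -2/9*(-3)/9 = (⅔)*(⅑) = 2/27 ≈ 0.074074)
q = -16
A(k, W) = -16 + 2*W*k/27 (A(k, W) = (2*k/27)*W - 16 = 2*W*k/27 - 16 = -16 + 2*W*k/27)
(61*A(-5, -7))*19 = (61*(-16 + (2/27)*(-7)*(-5)))*19 = (61*(-16 + 70/27))*19 = (61*(-362/27))*19 = -22082/27*19 = -419558/27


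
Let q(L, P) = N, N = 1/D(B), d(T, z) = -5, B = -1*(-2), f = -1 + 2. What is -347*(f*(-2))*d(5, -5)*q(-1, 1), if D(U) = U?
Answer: -1735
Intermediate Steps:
f = 1
B = 2
N = ½ (N = 1/2 = ½ ≈ 0.50000)
q(L, P) = ½
-347*(f*(-2))*d(5, -5)*q(-1, 1) = -347*(1*(-2))*(-5)/2 = -347*(-2*(-5))/2 = -3470/2 = -347*5 = -1735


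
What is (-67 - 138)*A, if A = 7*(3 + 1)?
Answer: -5740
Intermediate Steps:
A = 28 (A = 7*4 = 28)
(-67 - 138)*A = (-67 - 138)*28 = -205*28 = -5740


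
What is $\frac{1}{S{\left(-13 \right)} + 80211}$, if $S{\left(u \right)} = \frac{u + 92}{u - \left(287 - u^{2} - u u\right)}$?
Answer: $\frac{38}{3048097} \approx 1.2467 \cdot 10^{-5}$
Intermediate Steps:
$S{\left(u \right)} = \frac{92 + u}{-287 + u + 2 u^{2}}$ ($S{\left(u \right)} = \frac{92 + u}{u + \left(\left(u^{2} + u^{2}\right) - 287\right)} = \frac{92 + u}{u + \left(2 u^{2} - 287\right)} = \frac{92 + u}{u + \left(-287 + 2 u^{2}\right)} = \frac{92 + u}{-287 + u + 2 u^{2}}$)
$\frac{1}{S{\left(-13 \right)} + 80211} = \frac{1}{\frac{92 - 13}{-287 - 13 + 2 \left(-13\right)^{2}} + 80211} = \frac{1}{\frac{1}{-287 - 13 + 2 \cdot 169} \cdot 79 + 80211} = \frac{1}{\frac{1}{-287 - 13 + 338} \cdot 79 + 80211} = \frac{1}{\frac{1}{38} \cdot 79 + 80211} = \frac{1}{\frac{79}{38} + 80211} = \frac{1}{\frac{3048097}{38}} = \frac{38}{3048097}$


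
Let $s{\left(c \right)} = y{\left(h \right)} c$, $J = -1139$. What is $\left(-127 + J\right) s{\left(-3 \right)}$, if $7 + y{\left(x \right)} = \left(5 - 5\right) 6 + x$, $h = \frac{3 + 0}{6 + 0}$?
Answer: $-24687$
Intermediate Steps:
$h = \frac{1}{2}$ ($h = \frac{3}{6} = 3 \cdot \frac{1}{6} = \frac{1}{2} \approx 0.5$)
$y{\left(x \right)} = -7 + x$ ($y{\left(x \right)} = -7 + \left(\left(5 - 5\right) 6 + x\right) = -7 + \left(0 \cdot 6 + x\right) = -7 + \left(0 + x\right) = -7 + x$)
$s{\left(c \right)} = - \frac{13 c}{2}$ ($s{\left(c \right)} = \left(-7 + \frac{1}{2}\right) c = - \frac{13 c}{2}$)
$\left(-127 + J\right) s{\left(-3 \right)} = \left(-127 - 1139\right) \left(\left(- \frac{13}{2}\right) \left(-3\right)\right) = \left(-1266\right) \frac{39}{2} = -24687$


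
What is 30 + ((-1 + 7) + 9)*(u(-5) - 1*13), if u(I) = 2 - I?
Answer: -60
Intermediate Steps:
30 + ((-1 + 7) + 9)*(u(-5) - 1*13) = 30 + ((-1 + 7) + 9)*((2 - 1*(-5)) - 1*13) = 30 + (6 + 9)*((2 + 5) - 13) = 30 + 15*(7 - 13) = 30 + 15*(-6) = 30 - 90 = -60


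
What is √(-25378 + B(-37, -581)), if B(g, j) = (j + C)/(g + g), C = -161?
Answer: I*√34728755/37 ≈ 159.27*I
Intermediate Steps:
B(g, j) = (-161 + j)/(2*g) (B(g, j) = (j - 161)/(g + g) = (-161 + j)/((2*g)) = (-161 + j)*(1/(2*g)) = (-161 + j)/(2*g))
√(-25378 + B(-37, -581)) = √(-25378 + (½)*(-161 - 581)/(-37)) = √(-25378 + (½)*(-1/37)*(-742)) = √(-25378 + 371/37) = √(-938615/37) = I*√34728755/37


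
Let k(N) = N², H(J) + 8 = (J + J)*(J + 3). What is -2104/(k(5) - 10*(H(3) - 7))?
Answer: 2104/185 ≈ 11.373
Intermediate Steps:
H(J) = -8 + 2*J*(3 + J) (H(J) = -8 + (J + J)*(J + 3) = -8 + (2*J)*(3 + J) = -8 + 2*J*(3 + J))
-2104/(k(5) - 10*(H(3) - 7)) = -2104/(5² - 10*((-8 + 2*3² + 6*3) - 7)) = -2104/(25 - 10*((-8 + 2*9 + 18) - 7)) = -2104/(25 - 10*((-8 + 18 + 18) - 7)) = -2104/(25 - 10*(28 - 7)) = -2104/(25 - 10*21) = -2104/(25 - 210) = -2104/(-185) = -1/185*(-2104) = 2104/185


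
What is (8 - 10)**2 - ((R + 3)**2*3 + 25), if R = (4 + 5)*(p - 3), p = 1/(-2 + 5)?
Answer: -1344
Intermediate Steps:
p = 1/3 ≈ 0.33333
R = -24 (R = (4 + 5)*(1/3 - 3) = 9*(-8/3) = -24)
(8 - 10)**2 - ((R + 3)**2*3 + 25) = (8 - 10)**2 - ((-24 + 3)**2*3 + 25) = (-2)**2 - ((-21)**2*3 + 25) = 4 - (441*3 + 25) = 4 - (1323 + 25) = 4 - 1*1348 = 4 - 1348 = -1344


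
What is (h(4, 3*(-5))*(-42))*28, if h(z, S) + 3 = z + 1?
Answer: -2352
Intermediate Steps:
h(z, S) = -2 + z (h(z, S) = -3 + (z + 1) = -3 + (1 + z) = -2 + z)
(h(4, 3*(-5))*(-42))*28 = ((-2 + 4)*(-42))*28 = (2*(-42))*28 = -84*28 = -2352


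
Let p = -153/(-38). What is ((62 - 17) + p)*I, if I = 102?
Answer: 95013/19 ≈ 5000.7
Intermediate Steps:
p = 153/38 (p = -153*(-1/38) = 153/38 ≈ 4.0263)
((62 - 17) + p)*I = ((62 - 17) + 153/38)*102 = (45 + 153/38)*102 = (1863/38)*102 = 95013/19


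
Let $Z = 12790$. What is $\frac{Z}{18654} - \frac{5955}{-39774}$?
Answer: $\frac{103299005}{123657366} \approx 0.83536$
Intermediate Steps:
$\frac{Z}{18654} - \frac{5955}{-39774} = \frac{12790}{18654} - \frac{5955}{-39774} = 12790 \cdot \frac{1}{18654} - - \frac{1985}{13258} = \frac{6395}{9327} + \frac{1985}{13258} = \frac{103299005}{123657366}$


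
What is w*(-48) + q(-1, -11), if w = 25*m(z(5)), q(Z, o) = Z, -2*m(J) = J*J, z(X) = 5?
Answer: 14999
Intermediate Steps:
m(J) = -J²/2 (m(J) = -J*J/2 = -J²/2)
w = -625/2 (w = 25*(-½*5²) = 25*(-½*25) = 25*(-25/2) = -625/2 ≈ -312.50)
w*(-48) + q(-1, -11) = -625/2*(-48) - 1 = 15000 - 1 = 14999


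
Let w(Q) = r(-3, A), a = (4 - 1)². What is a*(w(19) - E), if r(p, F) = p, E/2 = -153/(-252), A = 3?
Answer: -531/14 ≈ -37.929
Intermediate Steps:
E = 17/14 (E = 2*(-153/(-252)) = 2*(-153*(-1/252)) = 2*(17/28) = 17/14 ≈ 1.2143)
a = 9 (a = 3² = 9)
w(Q) = -3
a*(w(19) - E) = 9*(-3 - 1*17/14) = 9*(-3 - 17/14) = 9*(-59/14) = -531/14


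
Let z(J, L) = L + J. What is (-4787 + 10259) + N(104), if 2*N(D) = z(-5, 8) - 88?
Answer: 10859/2 ≈ 5429.5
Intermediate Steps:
z(J, L) = J + L
N(D) = -85/2 (N(D) = ((-5 + 8) - 88)/2 = (3 - 88)/2 = (½)*(-85) = -85/2)
(-4787 + 10259) + N(104) = (-4787 + 10259) - 85/2 = 5472 - 85/2 = 10859/2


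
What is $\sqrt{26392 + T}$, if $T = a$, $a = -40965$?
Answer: $i \sqrt{14573} \approx 120.72 i$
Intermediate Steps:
$T = -40965$
$\sqrt{26392 + T} = \sqrt{26392 - 40965} = \sqrt{-14573} = i \sqrt{14573}$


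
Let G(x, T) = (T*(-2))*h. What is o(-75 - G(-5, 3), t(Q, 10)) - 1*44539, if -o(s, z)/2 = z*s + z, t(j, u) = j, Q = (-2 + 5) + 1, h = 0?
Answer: -43947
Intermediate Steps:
Q = 4 (Q = 3 + 1 = 4)
G(x, T) = 0 (G(x, T) = (T*(-2))*0 = -2*T*0 = 0)
o(s, z) = -2*z - 2*s*z (o(s, z) = -2*(z*s + z) = -2*(s*z + z) = -2*(z + s*z) = -2*z - 2*s*z)
o(-75 - G(-5, 3), t(Q, 10)) - 1*44539 = -2*4*(1 + (-75 - 1*0)) - 1*44539 = -2*4*(1 + (-75 + 0)) - 44539 = -2*4*(1 - 75) - 44539 = -2*4*(-74) - 44539 = 592 - 44539 = -43947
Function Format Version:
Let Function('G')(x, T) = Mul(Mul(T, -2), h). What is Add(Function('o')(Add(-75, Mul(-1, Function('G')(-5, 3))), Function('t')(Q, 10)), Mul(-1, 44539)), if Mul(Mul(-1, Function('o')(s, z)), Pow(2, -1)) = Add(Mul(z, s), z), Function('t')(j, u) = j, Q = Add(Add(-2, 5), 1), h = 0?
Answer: -43947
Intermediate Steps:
Q = 4 (Q = Add(3, 1) = 4)
Function('G')(x, T) = 0 (Function('G')(x, T) = Mul(Mul(T, -2), 0) = Mul(Mul(-2, T), 0) = 0)
Function('o')(s, z) = Add(Mul(-2, z), Mul(-2, s, z)) (Function('o')(s, z) = Mul(-2, Add(Mul(z, s), z)) = Mul(-2, Add(Mul(s, z), z)) = Mul(-2, Add(z, Mul(s, z))) = Add(Mul(-2, z), Mul(-2, s, z)))
Add(Function('o')(Add(-75, Mul(-1, Function('G')(-5, 3))), Function('t')(Q, 10)), Mul(-1, 44539)) = Add(Mul(-2, 4, Add(1, Add(-75, Mul(-1, 0)))), Mul(-1, 44539)) = Add(Mul(-2, 4, Add(1, Add(-75, 0))), -44539) = Add(Mul(-2, 4, Add(1, -75)), -44539) = Add(Mul(-2, 4, -74), -44539) = Add(592, -44539) = -43947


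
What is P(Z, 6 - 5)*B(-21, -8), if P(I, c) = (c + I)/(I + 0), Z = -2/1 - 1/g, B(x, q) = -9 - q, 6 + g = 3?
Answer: -⅖ ≈ -0.40000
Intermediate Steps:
g = -3 (g = -6 + 3 = -3)
Z = -5/3 (Z = -2/1 - 1/(-3) = -2*1 - 1*(-⅓) = -2 + ⅓ = -5/3 ≈ -1.6667)
P(I, c) = (I + c)/I
P(Z, 6 - 5)*B(-21, -8) = ((-5/3 + (6 - 5))/(-5/3))*(-9 - 1*(-8)) = (-3*(-5/3 + 1)/5)*(-9 + 8) = -⅗*(-⅔)*(-1) = (⅖)*(-1) = -⅖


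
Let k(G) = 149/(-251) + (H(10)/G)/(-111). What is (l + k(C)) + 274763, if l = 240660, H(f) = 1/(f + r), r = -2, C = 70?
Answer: 8041702851589/15602160 ≈ 5.1542e+5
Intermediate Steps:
H(f) = 1/(-2 + f) (H(f) = 1/(f - 2) = 1/(-2 + f))
k(G) = -149/251 - 1/(888*G) (k(G) = 149/(-251) + (1/((-2 + 10)*G))/(-111) = 149*(-1/251) + (1/(8*G))*(-1/111) = -149/251 + (1/(8*G))*(-1/111) = -149/251 - 1/(888*G))
(l + k(C)) + 274763 = (240660 + (1/222888)*(-251 - 132312*70)/70) + 274763 = (240660 + (1/222888)*(1/70)*(-251 - 9261840)) + 274763 = (240660 + (1/222888)*(1/70)*(-9262091)) + 274763 = (240660 - 9262091/15602160) + 274763 = 3754806563509/15602160 + 274763 = 8041702851589/15602160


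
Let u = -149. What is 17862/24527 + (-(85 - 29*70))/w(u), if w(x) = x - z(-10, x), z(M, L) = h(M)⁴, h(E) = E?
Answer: 133576423/248924523 ≈ 0.53661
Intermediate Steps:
z(M, L) = M⁴
w(x) = -10000 + x (w(x) = x - 1*(-10)⁴ = x - 1*10000 = x - 10000 = -10000 + x)
17862/24527 + (-(85 - 29*70))/w(u) = 17862/24527 + (-(85 - 29*70))/(-10000 - 149) = 17862*(1/24527) - (85 - 2030)/(-10149) = 17862/24527 - 1*(-1945)*(-1/10149) = 17862/24527 + 1945*(-1/10149) = 17862/24527 - 1945/10149 = 133576423/248924523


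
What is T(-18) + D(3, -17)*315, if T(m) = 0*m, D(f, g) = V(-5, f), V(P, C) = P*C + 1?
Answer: -4410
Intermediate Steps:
V(P, C) = 1 + C*P (V(P, C) = C*P + 1 = 1 + C*P)
D(f, g) = 1 - 5*f (D(f, g) = 1 + f*(-5) = 1 - 5*f)
T(m) = 0
T(-18) + D(3, -17)*315 = 0 + (1 - 5*3)*315 = 0 + (1 - 15)*315 = 0 - 14*315 = 0 - 4410 = -4410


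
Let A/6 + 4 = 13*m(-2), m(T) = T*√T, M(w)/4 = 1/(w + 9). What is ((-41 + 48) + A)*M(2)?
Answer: -68/11 - 624*I*√2/11 ≈ -6.1818 - 80.224*I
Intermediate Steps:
M(w) = 4/(9 + w) (M(w) = 4/(w + 9) = 4/(9 + w))
m(T) = T^(3/2)
A = -24 - 156*I*√2 (A = -24 + 6*(13*(-2)^(3/2)) = -24 + 6*(13*(-2*I*√2)) = -24 + 6*(-26*I*√2) = -24 - 156*I*√2 ≈ -24.0 - 220.62*I)
((-41 + 48) + A)*M(2) = ((-41 + 48) + (-24 - 156*I*√2))*(4/(9 + 2)) = (7 + (-24 - 156*I*√2))*(4/11) = (-17 - 156*I*√2)*(4*(1/11)) = (-17 - 156*I*√2)*(4/11) = -68/11 - 624*I*√2/11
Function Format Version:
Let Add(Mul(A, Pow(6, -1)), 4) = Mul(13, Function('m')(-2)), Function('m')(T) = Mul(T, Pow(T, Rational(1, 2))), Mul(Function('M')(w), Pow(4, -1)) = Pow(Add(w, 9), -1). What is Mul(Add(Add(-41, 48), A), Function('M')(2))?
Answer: Add(Rational(-68, 11), Mul(Rational(-624, 11), I, Pow(2, Rational(1, 2)))) ≈ Add(-6.1818, Mul(-80.224, I))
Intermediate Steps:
Function('M')(w) = Mul(4, Pow(Add(9, w), -1)) (Function('M')(w) = Mul(4, Pow(Add(w, 9), -1)) = Mul(4, Pow(Add(9, w), -1)))
Function('m')(T) = Pow(T, Rational(3, 2))
A = Add(-24, Mul(-156, I, Pow(2, Rational(1, 2)))) (A = Add(-24, Mul(6, Mul(13, Pow(-2, Rational(3, 2))))) = Add(-24, Mul(6, Mul(13, Mul(-2, I, Pow(2, Rational(1, 2)))))) = Add(-24, Mul(6, Mul(-26, I, Pow(2, Rational(1, 2))))) = Add(-24, Mul(-156, I, Pow(2, Rational(1, 2)))) ≈ Add(-24.000, Mul(-220.62, I)))
Mul(Add(Add(-41, 48), A), Function('M')(2)) = Mul(Add(Add(-41, 48), Add(-24, Mul(-156, I, Pow(2, Rational(1, 2))))), Mul(4, Pow(Add(9, 2), -1))) = Mul(Add(7, Add(-24, Mul(-156, I, Pow(2, Rational(1, 2))))), Mul(4, Pow(11, -1))) = Mul(Add(-17, Mul(-156, I, Pow(2, Rational(1, 2)))), Mul(4, Rational(1, 11))) = Mul(Add(-17, Mul(-156, I, Pow(2, Rational(1, 2)))), Rational(4, 11)) = Add(Rational(-68, 11), Mul(Rational(-624, 11), I, Pow(2, Rational(1, 2))))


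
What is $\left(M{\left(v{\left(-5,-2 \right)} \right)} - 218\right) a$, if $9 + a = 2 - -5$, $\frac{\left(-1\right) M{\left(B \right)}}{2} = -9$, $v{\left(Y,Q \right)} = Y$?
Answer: $400$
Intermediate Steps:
$M{\left(B \right)} = 18$ ($M{\left(B \right)} = \left(-2\right) \left(-9\right) = 18$)
$a = -2$ ($a = -9 + \left(2 - -5\right) = -9 + \left(2 + 5\right) = -9 + 7 = -2$)
$\left(M{\left(v{\left(-5,-2 \right)} \right)} - 218\right) a = \left(18 - 218\right) \left(-2\right) = \left(-200\right) \left(-2\right) = 400$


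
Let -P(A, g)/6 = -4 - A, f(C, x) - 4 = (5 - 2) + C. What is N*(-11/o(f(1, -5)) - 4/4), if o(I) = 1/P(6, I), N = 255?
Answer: -168555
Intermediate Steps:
f(C, x) = 7 + C (f(C, x) = 4 + ((5 - 2) + C) = 4 + (3 + C) = 7 + C)
P(A, g) = 24 + 6*A (P(A, g) = -6*(-4 - A) = 24 + 6*A)
o(I) = 1/60 (o(I) = 1/(24 + 6*6) = 1/(24 + 36) = 1/60)
N*(-11/o(f(1, -5)) - 4/4) = 255*(-11/1/60 - 4/4) = 255*(-11*60 - 4*1/4) = 255*(-660 - 1) = 255*(-661) = -168555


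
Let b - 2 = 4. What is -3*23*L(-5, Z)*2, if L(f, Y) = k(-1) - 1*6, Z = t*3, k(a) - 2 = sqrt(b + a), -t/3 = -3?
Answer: 552 - 138*sqrt(5) ≈ 243.42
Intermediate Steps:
b = 6 (b = 2 + 4 = 6)
t = 9 (t = -3*(-3) = 9)
k(a) = 2 + sqrt(6 + a)
Z = 27 (Z = 9*3 = 27)
L(f, Y) = -4 + sqrt(5) (L(f, Y) = (2 + sqrt(6 - 1)) - 1*6 = (2 + sqrt(5)) - 6 = -4 + sqrt(5))
-3*23*L(-5, Z)*2 = -3*23*(-4 + sqrt(5))*2 = -3*(-92 + 23*sqrt(5))*2 = -3*(-184 + 46*sqrt(5)) = 552 - 138*sqrt(5)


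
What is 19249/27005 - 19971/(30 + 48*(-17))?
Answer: 184815523/7075310 ≈ 26.121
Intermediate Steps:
19249/27005 - 19971/(30 + 48*(-17)) = 19249*(1/27005) - 19971/(30 - 816) = 19249/27005 - 19971/(-786) = 19249/27005 - 19971*(-1/786) = 19249/27005 + 6657/262 = 184815523/7075310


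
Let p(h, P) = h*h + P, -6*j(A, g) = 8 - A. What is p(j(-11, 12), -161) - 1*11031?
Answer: -402551/36 ≈ -11182.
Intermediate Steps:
j(A, g) = -4/3 + A/6 (j(A, g) = -(8 - A)/6 = -4/3 + A/6)
p(h, P) = P + h**2 (p(h, P) = h**2 + P = P + h**2)
p(j(-11, 12), -161) - 1*11031 = (-161 + (-4/3 + (1/6)*(-11))**2) - 1*11031 = (-161 + (-4/3 - 11/6)**2) - 11031 = (-161 + (-19/6)**2) - 11031 = (-161 + 361/36) - 11031 = -5435/36 - 11031 = -402551/36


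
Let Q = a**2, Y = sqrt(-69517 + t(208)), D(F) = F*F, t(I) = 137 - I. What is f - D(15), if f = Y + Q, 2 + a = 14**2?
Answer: 37411 + 6*I*sqrt(1933) ≈ 37411.0 + 263.8*I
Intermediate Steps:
a = 194 (a = -2 + 14**2 = -2 + 196 = 194)
D(F) = F**2
Y = 6*I*sqrt(1933) (Y = sqrt(-69517 + (137 - 1*208)) = sqrt(-69517 + (137 - 208)) = sqrt(-69517 - 71) = sqrt(-69588) = 6*I*sqrt(1933) ≈ 263.8*I)
Q = 37636 (Q = 194**2 = 37636)
f = 37636 + 6*I*sqrt(1933) (f = 6*I*sqrt(1933) + 37636 = 37636 + 6*I*sqrt(1933) ≈ 37636.0 + 263.8*I)
f - D(15) = (37636 + 6*I*sqrt(1933)) - 1*15**2 = (37636 + 6*I*sqrt(1933)) - 1*225 = (37636 + 6*I*sqrt(1933)) - 225 = 37411 + 6*I*sqrt(1933)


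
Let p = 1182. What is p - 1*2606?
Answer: -1424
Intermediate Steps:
p - 1*2606 = 1182 - 1*2606 = 1182 - 2606 = -1424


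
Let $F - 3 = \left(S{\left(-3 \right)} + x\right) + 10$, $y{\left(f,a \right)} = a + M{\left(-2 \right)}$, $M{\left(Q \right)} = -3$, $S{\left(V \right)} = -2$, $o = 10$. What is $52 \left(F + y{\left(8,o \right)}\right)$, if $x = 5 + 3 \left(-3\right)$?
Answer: $728$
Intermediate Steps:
$x = -4$ ($x = 5 - 9 = -4$)
$y{\left(f,a \right)} = -3 + a$ ($y{\left(f,a \right)} = a - 3 = -3 + a$)
$F = 7$ ($F = 3 + \left(\left(-2 - 4\right) + 10\right) = 3 + \left(-6 + 10\right) = 3 + 4 = 7$)
$52 \left(F + y{\left(8,o \right)}\right) = 52 \left(7 + \left(-3 + 10\right)\right) = 52 \left(7 + 7\right) = 52 \cdot 14 = 728$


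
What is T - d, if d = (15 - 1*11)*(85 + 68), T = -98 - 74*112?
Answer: -8998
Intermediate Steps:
T = -8386 (T = -98 - 8288 = -8386)
d = 612 (d = (15 - 11)*153 = 4*153 = 612)
T - d = -8386 - 1*612 = -8386 - 612 = -8998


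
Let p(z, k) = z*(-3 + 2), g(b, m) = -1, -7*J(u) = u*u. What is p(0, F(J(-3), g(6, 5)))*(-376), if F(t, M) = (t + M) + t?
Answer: 0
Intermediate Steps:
J(u) = -u**2/7 (J(u) = -u*u/7 = -u**2/7)
F(t, M) = M + 2*t (F(t, M) = (M + t) + t = M + 2*t)
p(z, k) = -z (p(z, k) = z*(-1) = -z)
p(0, F(J(-3), g(6, 5)))*(-376) = -1*0*(-376) = 0*(-376) = 0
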